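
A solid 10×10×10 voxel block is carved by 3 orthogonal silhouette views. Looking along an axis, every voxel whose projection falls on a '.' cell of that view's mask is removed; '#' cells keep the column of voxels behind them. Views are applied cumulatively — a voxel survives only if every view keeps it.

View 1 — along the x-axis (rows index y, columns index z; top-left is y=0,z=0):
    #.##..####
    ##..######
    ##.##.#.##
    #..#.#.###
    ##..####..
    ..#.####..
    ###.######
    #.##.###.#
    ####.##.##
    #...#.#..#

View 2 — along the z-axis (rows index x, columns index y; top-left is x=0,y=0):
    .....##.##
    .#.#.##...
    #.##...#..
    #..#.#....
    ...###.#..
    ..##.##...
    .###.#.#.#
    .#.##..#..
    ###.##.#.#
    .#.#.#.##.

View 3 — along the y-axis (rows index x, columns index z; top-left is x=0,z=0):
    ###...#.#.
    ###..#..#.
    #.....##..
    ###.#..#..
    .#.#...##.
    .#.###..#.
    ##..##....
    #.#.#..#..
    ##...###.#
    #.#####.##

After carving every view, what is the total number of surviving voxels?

remaining voxels: 151

initial block: 10^3 = 1000
[1] x-view keeps 67 columns → grid now 670
[2] z-view keeps 45 columns → grid now 292
[3] y-view keeps 49 columns → grid now 151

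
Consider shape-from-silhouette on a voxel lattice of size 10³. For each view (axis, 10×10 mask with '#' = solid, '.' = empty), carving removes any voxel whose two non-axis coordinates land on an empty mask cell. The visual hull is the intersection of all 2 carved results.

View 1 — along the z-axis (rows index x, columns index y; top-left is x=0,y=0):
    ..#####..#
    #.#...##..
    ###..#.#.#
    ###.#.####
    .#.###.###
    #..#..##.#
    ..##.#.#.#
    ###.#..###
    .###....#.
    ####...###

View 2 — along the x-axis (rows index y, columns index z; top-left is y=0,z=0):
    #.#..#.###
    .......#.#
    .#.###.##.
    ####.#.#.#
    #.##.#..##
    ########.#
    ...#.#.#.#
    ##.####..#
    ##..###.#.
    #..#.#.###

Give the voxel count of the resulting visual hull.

before carving: 1000 voxels (10×10×10)
V1 z: intersect with XY mask (59 set) -- 590 left
V2 x: intersect with YZ mask (59 set) -- 348 left

remaining voxels: 348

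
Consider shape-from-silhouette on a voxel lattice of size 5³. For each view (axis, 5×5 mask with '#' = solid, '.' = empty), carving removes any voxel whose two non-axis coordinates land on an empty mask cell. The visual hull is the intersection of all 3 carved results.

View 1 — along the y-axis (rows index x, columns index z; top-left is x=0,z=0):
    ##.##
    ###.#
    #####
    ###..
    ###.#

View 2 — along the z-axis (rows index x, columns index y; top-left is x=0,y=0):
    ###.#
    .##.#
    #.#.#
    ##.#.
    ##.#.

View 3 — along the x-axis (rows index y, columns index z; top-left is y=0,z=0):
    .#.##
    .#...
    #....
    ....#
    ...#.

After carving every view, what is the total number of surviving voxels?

voxel count = 19

full grid |V| = 125
[1] y-view keeps 20 columns → grid now 100
[2] z-view keeps 16 columns → grid now 64
[3] x-view keeps 7 columns → grid now 19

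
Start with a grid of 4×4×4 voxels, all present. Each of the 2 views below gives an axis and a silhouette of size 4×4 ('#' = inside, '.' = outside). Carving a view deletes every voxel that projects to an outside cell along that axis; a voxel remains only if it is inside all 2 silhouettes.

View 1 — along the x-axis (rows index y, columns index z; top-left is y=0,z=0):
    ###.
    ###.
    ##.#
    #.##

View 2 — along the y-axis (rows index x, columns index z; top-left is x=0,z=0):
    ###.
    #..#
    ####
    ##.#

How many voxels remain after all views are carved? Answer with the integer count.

before carving: 64 voxels (4×4×4)
carve view 1 (along x, YZ-mask fill 12/16): 48 voxels remain
carve view 2 (along y, XZ-mask fill 12/16): 37 voxels remain

remaining voxels: 37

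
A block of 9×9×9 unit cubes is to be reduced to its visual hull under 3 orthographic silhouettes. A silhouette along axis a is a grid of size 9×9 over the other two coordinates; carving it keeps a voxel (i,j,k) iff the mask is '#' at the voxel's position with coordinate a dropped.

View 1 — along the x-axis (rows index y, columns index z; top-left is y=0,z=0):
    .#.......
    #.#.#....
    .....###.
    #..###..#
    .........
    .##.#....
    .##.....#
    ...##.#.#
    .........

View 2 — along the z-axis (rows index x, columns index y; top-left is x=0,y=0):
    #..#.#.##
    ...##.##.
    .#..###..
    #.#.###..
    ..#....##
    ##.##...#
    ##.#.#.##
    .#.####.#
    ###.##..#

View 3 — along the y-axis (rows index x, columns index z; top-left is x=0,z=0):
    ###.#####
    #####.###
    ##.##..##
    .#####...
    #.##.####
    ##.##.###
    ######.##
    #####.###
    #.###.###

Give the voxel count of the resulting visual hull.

|visual hull| = 83

start: 9×9×9 = 729 voxels
V1 x: intersect with YZ mask (22 set) -- 198 left
V2 z: intersect with XY mask (44 set) -- 100 left
V3 y: intersect with XZ mask (64 set) -- 83 left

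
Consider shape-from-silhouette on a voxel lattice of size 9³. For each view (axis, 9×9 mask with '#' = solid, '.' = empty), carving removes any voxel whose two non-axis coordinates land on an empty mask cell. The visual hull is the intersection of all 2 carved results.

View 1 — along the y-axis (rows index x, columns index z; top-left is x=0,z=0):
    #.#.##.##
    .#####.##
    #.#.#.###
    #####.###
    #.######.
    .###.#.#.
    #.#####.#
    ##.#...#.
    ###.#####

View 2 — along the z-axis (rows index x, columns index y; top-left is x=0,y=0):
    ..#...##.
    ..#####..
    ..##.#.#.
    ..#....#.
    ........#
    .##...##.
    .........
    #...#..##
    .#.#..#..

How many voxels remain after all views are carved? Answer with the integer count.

before carving: 729 voxels (9×9×9)
carve view 1 (along y, XZ-mask fill 58/81): 522 voxels remain
carve view 2 (along z, XY-mask fill 26/81): 160 voxels remain

|visual hull| = 160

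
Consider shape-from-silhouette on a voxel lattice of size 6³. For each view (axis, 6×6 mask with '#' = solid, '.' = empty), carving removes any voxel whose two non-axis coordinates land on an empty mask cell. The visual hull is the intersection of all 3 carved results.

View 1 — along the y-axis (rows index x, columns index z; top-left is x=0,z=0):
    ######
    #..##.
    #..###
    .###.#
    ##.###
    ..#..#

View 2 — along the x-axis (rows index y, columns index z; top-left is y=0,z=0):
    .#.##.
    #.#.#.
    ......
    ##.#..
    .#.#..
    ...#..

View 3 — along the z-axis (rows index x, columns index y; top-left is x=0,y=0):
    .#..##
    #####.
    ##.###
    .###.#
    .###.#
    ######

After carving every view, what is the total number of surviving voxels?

|visual hull| = 32

start: 6×6×6 = 216 voxels
after view 1 [y-axis, 24 of 36 cells solid] → remaining = 144
after view 2 [x-axis, 12 of 36 cells solid] → remaining = 48
after view 3 [z-axis, 27 of 36 cells solid] → remaining = 32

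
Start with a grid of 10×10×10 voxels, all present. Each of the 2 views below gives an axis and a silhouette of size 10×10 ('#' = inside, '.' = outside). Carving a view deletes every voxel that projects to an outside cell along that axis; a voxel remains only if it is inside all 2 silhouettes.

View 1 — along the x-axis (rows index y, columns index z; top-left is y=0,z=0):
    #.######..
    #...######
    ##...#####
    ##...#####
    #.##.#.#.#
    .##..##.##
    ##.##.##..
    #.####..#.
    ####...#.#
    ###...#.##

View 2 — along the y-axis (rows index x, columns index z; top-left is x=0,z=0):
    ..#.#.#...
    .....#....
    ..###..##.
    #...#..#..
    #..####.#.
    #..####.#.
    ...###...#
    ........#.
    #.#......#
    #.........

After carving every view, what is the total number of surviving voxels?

voxel count = 208

start: 10×10×10 = 1000 voxels
V1 x: intersect with YZ mask (64 set) -- 640 left
V2 y: intersect with XZ mask (33 set) -- 208 left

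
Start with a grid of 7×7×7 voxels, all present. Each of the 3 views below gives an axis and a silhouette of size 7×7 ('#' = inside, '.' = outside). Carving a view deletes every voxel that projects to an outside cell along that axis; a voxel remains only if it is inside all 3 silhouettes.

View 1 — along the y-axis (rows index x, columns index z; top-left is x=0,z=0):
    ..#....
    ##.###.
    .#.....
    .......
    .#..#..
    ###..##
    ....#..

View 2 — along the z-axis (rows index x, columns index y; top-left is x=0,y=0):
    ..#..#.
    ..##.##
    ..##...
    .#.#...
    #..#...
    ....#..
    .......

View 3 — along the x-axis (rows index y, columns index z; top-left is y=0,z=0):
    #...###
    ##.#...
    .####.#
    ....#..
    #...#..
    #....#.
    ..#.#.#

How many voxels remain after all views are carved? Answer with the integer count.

remaining voxels: 12

before carving: 343 voxels (7×7×7)
after view 1 [y-axis, 15 of 49 cells solid] → remaining = 105
after view 2 [z-axis, 13 of 49 cells solid] → remaining = 33
after view 3 [x-axis, 20 of 49 cells solid] → remaining = 12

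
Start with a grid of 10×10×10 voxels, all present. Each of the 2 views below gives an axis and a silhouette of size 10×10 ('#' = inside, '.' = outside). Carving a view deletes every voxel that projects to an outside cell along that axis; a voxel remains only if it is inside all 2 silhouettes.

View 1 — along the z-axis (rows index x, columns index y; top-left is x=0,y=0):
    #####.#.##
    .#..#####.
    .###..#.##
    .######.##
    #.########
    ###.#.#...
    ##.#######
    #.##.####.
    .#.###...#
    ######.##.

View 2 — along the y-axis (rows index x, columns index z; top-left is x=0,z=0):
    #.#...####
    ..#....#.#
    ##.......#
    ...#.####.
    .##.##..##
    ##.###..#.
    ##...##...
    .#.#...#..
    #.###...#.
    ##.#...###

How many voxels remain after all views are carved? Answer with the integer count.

initial block: 10^3 = 1000
after view 1 [z-axis, 71 of 100 cells solid] → remaining = 710
after view 2 [y-axis, 47 of 100 cells solid] → remaining = 338

338 voxels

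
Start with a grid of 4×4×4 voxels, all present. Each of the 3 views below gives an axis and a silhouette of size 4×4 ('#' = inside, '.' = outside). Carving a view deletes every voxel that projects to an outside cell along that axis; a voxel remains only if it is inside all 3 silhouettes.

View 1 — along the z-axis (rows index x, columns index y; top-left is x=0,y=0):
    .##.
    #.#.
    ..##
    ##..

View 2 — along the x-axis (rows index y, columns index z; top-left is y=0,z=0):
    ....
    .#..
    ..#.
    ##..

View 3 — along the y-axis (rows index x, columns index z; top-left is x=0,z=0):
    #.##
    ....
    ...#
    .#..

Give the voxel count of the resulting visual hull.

|visual hull| = 2

initial block: 4^3 = 64
[1] z-view keeps 8 columns → grid now 32
[2] x-view keeps 4 columns → grid now 7
[3] y-view keeps 5 columns → grid now 2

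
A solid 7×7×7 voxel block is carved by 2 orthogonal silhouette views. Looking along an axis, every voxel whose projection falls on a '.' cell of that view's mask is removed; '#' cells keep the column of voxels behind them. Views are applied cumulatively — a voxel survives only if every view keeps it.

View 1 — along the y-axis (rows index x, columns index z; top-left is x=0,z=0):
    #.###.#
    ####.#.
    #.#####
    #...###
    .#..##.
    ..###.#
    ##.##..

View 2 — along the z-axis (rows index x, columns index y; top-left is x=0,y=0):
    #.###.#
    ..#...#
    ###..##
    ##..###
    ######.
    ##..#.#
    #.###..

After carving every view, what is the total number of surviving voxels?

|visual hull| = 135

initial block: 7^3 = 343
carve view 1 (along y, XZ-mask fill 31/49): 217 voxels remain
carve view 2 (along z, XY-mask fill 31/49): 135 voxels remain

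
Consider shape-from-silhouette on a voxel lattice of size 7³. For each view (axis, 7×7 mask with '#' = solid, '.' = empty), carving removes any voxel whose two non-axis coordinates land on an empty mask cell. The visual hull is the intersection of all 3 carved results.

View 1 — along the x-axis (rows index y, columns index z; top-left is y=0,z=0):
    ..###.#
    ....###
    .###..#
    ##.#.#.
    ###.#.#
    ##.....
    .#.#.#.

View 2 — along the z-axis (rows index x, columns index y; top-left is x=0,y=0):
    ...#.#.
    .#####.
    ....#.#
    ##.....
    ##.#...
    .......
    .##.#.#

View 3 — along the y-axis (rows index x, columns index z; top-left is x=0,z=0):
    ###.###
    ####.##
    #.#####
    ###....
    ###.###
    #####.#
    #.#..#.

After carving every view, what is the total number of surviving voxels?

initial block: 7^3 = 343
step 1: project along x, AND mask (25/49) → |grid| = 175
step 2: project along z, AND mask (18/49) → |grid| = 65
step 3: project along y, AND mask (36/49) → |grid| = 42

42 voxels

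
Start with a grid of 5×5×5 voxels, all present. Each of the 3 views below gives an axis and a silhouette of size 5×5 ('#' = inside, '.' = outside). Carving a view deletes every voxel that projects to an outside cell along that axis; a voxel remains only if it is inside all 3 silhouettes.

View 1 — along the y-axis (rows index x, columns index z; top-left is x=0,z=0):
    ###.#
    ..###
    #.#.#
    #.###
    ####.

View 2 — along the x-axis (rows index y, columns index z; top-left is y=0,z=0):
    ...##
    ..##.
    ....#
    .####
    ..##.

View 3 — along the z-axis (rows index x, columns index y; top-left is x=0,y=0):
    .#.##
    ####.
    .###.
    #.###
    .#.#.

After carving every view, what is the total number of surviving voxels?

voxel count = 30

initial block: 5^3 = 125
step 1: project along y, AND mask (18/25) → |grid| = 90
step 2: project along x, AND mask (11/25) → |grid| = 41
step 3: project along z, AND mask (16/25) → |grid| = 30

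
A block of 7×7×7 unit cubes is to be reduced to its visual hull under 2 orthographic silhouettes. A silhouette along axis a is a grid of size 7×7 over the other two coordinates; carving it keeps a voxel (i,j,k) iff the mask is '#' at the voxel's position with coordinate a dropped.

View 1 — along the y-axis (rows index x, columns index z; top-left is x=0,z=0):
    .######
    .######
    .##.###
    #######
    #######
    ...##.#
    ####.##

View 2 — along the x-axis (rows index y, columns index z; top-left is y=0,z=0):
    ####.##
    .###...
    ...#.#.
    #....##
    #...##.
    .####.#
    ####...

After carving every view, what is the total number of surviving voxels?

full grid |V| = 343
  1. axis=1 (XZ plane), |mask|=40  ⇒  voxels=280
  2. axis=0 (YZ plane), |mask|=26  ⇒  voxels=147

voxel count = 147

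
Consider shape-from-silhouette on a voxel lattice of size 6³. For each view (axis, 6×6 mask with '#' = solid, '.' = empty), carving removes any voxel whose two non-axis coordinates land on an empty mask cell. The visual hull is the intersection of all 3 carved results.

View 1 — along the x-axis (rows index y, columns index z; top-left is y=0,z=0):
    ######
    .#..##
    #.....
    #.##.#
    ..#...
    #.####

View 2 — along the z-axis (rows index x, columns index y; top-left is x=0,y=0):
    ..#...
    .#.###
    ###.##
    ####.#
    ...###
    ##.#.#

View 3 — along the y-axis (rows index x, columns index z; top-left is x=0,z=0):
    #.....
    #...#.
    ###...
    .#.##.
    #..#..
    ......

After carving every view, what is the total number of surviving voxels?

25 voxels

initial block: 6^3 = 216
V1 x: intersect with YZ mask (20 set) -- 120 left
V2 z: intersect with XY mask (22 set) -- 77 left
V3 y: intersect with XZ mask (11 set) -- 25 left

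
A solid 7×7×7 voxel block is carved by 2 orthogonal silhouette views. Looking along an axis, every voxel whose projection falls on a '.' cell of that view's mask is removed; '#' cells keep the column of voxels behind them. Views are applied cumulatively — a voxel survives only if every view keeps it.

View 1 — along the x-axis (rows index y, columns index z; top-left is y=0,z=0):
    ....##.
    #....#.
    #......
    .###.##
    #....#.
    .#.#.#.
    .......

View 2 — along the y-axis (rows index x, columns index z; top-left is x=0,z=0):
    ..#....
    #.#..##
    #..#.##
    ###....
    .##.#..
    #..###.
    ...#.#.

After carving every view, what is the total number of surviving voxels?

voxel count = 50

full grid |V| = 343
after view 1 [x-axis, 15 of 49 cells solid] → remaining = 105
after view 2 [y-axis, 21 of 49 cells solid] → remaining = 50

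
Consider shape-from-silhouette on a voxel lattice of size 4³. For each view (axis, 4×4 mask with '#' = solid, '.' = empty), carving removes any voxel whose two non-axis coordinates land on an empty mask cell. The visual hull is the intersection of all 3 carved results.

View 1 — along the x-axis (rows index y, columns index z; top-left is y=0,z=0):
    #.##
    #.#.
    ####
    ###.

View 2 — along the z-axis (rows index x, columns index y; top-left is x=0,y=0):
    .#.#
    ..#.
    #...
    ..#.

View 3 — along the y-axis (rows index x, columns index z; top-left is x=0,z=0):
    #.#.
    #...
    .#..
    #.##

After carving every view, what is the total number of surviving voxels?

full grid |V| = 64
  1. axis=0 (YZ plane), |mask|=12  ⇒  voxels=48
  2. axis=2 (XY plane), |mask|=5  ⇒  voxels=16
  3. axis=1 (XZ plane), |mask|=7  ⇒  voxels=8

remaining voxels: 8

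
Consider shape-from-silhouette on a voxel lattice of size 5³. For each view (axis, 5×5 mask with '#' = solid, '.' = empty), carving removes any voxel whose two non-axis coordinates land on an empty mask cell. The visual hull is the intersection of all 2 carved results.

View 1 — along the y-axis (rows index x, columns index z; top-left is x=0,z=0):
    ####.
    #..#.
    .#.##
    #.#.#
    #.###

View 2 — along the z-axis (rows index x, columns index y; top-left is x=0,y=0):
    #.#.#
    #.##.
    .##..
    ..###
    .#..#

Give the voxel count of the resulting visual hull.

initial block: 5^3 = 125
after view 1 [y-axis, 16 of 25 cells solid] → remaining = 80
after view 2 [z-axis, 13 of 25 cells solid] → remaining = 41

|visual hull| = 41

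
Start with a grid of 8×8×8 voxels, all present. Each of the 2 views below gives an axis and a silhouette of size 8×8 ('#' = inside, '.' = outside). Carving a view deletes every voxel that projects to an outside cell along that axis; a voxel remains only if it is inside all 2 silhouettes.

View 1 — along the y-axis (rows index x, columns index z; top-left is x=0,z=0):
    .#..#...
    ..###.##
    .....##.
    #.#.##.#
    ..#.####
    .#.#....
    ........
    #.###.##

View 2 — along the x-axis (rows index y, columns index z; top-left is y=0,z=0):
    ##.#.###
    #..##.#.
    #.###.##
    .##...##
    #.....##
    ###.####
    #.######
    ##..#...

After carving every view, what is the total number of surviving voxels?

initial block: 8^3 = 512
carve view 1 (along y, XZ-mask fill 27/64): 216 voxels remain
carve view 2 (along x, YZ-mask fill 40/64): 136 voxels remain

voxel count = 136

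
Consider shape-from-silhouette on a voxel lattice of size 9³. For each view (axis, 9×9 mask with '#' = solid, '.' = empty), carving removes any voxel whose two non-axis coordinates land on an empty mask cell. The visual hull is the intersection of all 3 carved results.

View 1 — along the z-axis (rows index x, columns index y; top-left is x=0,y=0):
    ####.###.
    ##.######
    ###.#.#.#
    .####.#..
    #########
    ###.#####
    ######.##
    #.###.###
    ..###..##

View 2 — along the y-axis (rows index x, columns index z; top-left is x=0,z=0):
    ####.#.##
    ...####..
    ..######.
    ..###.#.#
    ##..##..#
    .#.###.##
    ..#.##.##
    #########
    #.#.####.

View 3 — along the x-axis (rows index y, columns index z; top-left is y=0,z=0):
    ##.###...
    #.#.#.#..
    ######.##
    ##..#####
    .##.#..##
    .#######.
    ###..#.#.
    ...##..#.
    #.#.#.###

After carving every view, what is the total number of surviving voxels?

start: 9×9×9 = 729 voxels
step 1: project along z, AND mask (63/81) → |grid| = 567
step 2: project along y, AND mask (53/81) → |grid| = 368
step 3: project along x, AND mask (50/81) → |grid| = 227

|visual hull| = 227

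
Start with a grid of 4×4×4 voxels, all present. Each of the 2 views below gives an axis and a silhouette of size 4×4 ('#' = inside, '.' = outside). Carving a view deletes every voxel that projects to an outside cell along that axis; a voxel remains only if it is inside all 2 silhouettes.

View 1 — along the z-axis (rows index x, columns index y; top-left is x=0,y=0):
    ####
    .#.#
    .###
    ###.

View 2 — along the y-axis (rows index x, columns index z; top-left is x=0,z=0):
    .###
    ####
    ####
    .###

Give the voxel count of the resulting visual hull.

|visual hull| = 41

full grid |V| = 64
[1] z-view keeps 12 columns → grid now 48
[2] y-view keeps 14 columns → grid now 41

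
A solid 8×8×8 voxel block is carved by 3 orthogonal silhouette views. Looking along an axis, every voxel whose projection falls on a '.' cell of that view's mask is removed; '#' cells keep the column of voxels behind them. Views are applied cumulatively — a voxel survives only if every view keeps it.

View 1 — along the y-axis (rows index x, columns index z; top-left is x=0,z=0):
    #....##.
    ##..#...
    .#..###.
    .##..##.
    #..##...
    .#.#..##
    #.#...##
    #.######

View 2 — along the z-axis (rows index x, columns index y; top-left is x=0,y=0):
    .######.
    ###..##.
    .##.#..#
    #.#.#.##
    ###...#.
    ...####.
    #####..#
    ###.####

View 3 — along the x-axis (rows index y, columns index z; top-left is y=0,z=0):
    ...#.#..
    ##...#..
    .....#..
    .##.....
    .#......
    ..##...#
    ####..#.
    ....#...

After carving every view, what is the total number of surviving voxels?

|visual hull| = 46

start: 8×8×8 = 512 voxels
  1. axis=1 (XZ plane), |mask|=32  ⇒  voxels=256
  2. axis=2 (XY plane), |mask|=41  ⇒  voxels=170
  3. axis=0 (YZ plane), |mask|=18  ⇒  voxels=46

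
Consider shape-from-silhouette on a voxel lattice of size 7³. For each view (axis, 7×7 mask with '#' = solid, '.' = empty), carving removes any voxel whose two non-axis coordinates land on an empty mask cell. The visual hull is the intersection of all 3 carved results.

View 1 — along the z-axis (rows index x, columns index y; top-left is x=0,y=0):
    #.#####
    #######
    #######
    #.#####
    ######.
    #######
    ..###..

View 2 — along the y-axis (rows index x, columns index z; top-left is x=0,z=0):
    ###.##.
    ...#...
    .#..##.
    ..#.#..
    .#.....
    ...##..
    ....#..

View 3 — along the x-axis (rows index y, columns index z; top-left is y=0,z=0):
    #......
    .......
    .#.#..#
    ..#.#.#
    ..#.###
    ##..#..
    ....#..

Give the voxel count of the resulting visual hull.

before carving: 343 voxels (7×7×7)
[1] z-view keeps 42 columns → grid now 294
[2] y-view keeps 15 columns → grid now 93
[3] x-view keeps 15 columns → grid now 34

remaining voxels: 34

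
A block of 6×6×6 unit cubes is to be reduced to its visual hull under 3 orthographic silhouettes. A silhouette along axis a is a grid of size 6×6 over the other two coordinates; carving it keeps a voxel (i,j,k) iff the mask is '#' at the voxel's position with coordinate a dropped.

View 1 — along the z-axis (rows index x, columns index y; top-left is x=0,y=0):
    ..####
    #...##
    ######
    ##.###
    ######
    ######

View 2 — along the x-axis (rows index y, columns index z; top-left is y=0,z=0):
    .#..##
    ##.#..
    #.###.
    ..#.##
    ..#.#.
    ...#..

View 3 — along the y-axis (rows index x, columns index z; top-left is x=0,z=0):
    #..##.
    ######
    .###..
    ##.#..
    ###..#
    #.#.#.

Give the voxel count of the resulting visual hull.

remaining voxels: 43

initial block: 6^3 = 216
after view 1 [z-axis, 30 of 36 cells solid] → remaining = 180
after view 2 [x-axis, 16 of 36 cells solid] → remaining = 76
after view 3 [y-axis, 22 of 36 cells solid] → remaining = 43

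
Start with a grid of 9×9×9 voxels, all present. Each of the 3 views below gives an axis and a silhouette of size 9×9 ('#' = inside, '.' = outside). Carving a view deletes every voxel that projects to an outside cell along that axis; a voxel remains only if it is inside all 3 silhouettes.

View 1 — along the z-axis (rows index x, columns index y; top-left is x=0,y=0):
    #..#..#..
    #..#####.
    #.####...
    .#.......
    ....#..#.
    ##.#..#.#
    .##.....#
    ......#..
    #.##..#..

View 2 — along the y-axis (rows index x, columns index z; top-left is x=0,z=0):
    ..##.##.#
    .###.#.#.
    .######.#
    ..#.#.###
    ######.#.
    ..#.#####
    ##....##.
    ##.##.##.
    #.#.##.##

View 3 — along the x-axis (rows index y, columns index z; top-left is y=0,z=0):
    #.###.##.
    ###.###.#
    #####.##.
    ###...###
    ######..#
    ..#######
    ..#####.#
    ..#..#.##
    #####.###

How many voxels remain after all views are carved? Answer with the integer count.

voxel count = 122

before carving: 729 voxels (9×9×9)
step 1: project along z, AND mask (30/81) → |grid| = 270
step 2: project along y, AND mask (51/81) → |grid| = 171
step 3: project along x, AND mask (58/81) → |grid| = 122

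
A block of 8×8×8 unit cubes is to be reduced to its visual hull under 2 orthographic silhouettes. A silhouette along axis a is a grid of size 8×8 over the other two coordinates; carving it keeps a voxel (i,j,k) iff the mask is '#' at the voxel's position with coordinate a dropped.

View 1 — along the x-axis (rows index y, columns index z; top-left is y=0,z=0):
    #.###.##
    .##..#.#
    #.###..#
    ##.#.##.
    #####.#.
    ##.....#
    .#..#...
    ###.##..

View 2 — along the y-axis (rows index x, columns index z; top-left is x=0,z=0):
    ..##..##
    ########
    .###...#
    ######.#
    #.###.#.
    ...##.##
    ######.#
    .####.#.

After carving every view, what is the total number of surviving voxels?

full grid |V| = 512
after view 1 [x-axis, 36 of 64 cells solid] → remaining = 288
after view 2 [y-axis, 44 of 64 cells solid] → remaining = 199

|visual hull| = 199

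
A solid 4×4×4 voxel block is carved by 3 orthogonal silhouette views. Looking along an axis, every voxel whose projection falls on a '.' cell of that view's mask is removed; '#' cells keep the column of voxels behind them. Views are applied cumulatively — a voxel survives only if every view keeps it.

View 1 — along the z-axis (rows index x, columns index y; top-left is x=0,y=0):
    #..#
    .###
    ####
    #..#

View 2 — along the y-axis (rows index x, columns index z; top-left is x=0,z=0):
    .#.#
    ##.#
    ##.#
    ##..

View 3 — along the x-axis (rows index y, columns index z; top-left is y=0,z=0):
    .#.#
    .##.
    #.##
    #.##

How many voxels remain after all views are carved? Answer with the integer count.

|visual hull| = 17

full grid |V| = 64
V1 z: intersect with XY mask (11 set) -- 44 left
V2 y: intersect with XZ mask (10 set) -- 29 left
V3 x: intersect with YZ mask (10 set) -- 17 left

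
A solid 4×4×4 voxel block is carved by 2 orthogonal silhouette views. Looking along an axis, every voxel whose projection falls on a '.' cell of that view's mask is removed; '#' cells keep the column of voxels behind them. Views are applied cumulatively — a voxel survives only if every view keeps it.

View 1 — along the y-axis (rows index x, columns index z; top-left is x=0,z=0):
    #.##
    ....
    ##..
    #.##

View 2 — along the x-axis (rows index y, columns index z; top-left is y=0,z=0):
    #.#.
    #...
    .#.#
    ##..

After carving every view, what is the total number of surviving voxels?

initial block: 4^3 = 64
[1] y-view keeps 8 columns → grid now 32
[2] x-view keeps 7 columns → grid now 15

voxel count = 15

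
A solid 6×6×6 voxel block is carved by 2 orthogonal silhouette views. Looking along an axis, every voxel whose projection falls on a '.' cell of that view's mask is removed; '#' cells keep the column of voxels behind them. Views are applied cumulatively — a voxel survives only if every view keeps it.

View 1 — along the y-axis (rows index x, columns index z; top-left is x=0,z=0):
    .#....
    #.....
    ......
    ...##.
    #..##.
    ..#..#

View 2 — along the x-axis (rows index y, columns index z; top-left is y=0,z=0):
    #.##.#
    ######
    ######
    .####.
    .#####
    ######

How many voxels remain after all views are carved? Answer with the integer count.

46 voxels

before carving: 216 voxels (6×6×6)
V1 y: intersect with XZ mask (9 set) -- 54 left
V2 x: intersect with YZ mask (31 set) -- 46 left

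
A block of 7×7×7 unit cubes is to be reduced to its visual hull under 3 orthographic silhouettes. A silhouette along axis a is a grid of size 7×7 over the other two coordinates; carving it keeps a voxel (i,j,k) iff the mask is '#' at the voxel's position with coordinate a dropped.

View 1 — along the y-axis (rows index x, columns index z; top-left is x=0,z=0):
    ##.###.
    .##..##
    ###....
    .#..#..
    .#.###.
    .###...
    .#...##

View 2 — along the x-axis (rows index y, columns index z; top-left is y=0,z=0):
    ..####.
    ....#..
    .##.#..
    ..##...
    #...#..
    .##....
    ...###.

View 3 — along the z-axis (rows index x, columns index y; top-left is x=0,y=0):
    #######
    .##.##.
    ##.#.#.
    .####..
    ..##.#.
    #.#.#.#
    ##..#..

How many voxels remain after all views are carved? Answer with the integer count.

35 voxels

full grid |V| = 343
[1] y-view keeps 24 columns → grid now 168
[2] x-view keeps 17 columns → grid now 60
[3] z-view keeps 29 columns → grid now 35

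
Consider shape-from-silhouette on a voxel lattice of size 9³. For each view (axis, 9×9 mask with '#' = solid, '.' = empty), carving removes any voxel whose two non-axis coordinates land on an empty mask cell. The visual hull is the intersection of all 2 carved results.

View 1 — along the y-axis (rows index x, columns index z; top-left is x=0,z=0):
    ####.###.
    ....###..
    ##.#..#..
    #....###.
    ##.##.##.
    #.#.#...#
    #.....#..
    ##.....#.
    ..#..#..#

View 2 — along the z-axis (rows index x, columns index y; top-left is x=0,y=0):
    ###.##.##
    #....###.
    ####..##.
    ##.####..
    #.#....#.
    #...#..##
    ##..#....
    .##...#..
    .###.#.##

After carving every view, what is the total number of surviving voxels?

remaining voxels: 176

before carving: 729 voxels (9×9×9)
[1] y-view keeps 36 columns → grid now 324
[2] z-view keeps 42 columns → grid now 176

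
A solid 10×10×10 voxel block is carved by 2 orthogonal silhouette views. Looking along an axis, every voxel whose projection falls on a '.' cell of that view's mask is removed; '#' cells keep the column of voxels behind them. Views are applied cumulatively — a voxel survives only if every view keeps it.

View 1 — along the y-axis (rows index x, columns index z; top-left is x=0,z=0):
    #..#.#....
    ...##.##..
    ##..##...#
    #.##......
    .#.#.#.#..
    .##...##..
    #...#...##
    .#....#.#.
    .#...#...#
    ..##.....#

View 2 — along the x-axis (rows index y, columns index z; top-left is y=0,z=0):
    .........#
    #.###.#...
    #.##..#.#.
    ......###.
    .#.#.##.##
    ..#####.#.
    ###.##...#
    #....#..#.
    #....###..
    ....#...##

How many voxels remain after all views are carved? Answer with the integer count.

voxel count = 146

full grid |V| = 1000
  1. axis=1 (XZ plane), |mask|=36  ⇒  voxels=360
  2. axis=0 (YZ plane), |mask|=42  ⇒  voxels=146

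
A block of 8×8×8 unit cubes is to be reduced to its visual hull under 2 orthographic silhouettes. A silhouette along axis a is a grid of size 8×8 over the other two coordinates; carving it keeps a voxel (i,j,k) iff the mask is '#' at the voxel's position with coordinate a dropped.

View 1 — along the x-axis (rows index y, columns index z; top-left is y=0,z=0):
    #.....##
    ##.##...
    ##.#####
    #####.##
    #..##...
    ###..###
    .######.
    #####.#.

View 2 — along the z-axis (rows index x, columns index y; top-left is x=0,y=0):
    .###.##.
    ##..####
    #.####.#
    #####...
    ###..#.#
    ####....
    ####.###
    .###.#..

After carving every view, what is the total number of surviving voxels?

|visual hull| = 224

before carving: 512 voxels (8×8×8)
carve view 1 (along x, YZ-mask fill 42/64): 336 voxels remain
carve view 2 (along z, XY-mask fill 42/64): 224 voxels remain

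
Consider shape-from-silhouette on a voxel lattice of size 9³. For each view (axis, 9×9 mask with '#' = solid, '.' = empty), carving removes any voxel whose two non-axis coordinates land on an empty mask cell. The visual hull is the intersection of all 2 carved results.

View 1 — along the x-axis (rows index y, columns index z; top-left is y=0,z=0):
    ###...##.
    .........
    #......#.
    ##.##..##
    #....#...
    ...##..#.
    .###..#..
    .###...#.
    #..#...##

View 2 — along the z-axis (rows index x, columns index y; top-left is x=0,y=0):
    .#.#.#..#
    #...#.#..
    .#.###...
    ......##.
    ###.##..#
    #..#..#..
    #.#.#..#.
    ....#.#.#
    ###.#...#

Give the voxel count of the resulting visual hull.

110 voxels

initial block: 9^3 = 729
after view 1 [x-axis, 30 of 81 cells solid] → remaining = 270
after view 2 [z-axis, 34 of 81 cells solid] → remaining = 110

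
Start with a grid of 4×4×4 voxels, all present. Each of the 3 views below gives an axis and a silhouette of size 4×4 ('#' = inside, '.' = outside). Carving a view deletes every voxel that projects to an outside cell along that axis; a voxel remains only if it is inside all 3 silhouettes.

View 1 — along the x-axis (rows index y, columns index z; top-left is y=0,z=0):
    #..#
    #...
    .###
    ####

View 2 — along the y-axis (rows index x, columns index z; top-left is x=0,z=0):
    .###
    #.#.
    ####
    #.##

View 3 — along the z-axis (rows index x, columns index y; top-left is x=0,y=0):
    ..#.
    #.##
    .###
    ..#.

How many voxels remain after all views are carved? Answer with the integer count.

|visual hull| = 17

start: 4×4×4 = 64 voxels
[1] x-view keeps 10 columns → grid now 40
[2] y-view keeps 12 columns → grid now 30
[3] z-view keeps 8 columns → grid now 17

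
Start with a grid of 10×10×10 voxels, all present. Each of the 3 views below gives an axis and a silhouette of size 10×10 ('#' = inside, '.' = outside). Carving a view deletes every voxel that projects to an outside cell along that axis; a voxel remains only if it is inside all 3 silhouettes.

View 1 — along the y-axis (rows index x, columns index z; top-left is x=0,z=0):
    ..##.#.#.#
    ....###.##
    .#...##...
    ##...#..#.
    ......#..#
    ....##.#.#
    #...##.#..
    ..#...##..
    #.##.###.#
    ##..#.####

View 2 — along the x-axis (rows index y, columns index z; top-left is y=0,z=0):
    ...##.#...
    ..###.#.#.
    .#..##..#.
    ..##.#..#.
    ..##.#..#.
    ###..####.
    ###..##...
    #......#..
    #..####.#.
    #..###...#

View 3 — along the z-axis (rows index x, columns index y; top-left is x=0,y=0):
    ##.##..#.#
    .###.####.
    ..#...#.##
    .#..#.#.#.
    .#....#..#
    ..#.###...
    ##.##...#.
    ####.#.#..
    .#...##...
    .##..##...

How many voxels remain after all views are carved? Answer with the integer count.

initial block: 10^3 = 1000
after view 1 [y-axis, 44 of 100 cells solid] → remaining = 440
after view 2 [x-axis, 45 of 100 cells solid] → remaining = 191
after view 3 [z-axis, 46 of 100 cells solid] → remaining = 97

|visual hull| = 97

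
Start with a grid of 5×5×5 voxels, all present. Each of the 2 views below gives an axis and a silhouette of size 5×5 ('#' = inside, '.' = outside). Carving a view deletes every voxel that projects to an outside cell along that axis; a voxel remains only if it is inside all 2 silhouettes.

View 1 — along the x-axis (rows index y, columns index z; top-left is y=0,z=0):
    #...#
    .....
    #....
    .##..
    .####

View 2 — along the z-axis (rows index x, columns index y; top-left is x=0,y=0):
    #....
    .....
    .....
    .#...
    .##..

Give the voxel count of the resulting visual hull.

initial block: 5^3 = 125
V1 x: intersect with YZ mask (9 set) -- 45 left
V2 z: intersect with XY mask (4 set) -- 3 left

remaining voxels: 3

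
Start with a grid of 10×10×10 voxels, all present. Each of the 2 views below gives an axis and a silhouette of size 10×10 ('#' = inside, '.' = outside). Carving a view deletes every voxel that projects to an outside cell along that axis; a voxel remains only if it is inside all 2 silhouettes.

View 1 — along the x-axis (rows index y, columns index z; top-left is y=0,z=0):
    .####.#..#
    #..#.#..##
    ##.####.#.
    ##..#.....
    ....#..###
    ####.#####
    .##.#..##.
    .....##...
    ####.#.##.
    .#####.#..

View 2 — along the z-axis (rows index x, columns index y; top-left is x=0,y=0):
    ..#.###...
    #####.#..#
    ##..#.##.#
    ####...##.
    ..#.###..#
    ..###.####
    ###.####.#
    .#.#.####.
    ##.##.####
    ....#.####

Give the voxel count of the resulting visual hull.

remaining voxels: 321

initial block: 10^3 = 1000
step 1: project along x, AND mask (54/100) → |grid| = 540
step 2: project along z, AND mask (62/100) → |grid| = 321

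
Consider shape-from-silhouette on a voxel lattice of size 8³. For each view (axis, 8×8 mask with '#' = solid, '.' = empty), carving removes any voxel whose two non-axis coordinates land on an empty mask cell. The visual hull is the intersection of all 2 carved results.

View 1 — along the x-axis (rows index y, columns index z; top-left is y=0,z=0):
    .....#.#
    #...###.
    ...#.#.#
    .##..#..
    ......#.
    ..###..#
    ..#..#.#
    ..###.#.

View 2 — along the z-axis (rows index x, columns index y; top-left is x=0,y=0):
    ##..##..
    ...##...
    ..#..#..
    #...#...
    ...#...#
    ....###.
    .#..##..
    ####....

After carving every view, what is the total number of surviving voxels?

start: 8×8×8 = 512 voxels
V1 x: intersect with YZ mask (24 set) -- 192 left
V2 z: intersect with XY mask (22 set) -- 61 left

voxel count = 61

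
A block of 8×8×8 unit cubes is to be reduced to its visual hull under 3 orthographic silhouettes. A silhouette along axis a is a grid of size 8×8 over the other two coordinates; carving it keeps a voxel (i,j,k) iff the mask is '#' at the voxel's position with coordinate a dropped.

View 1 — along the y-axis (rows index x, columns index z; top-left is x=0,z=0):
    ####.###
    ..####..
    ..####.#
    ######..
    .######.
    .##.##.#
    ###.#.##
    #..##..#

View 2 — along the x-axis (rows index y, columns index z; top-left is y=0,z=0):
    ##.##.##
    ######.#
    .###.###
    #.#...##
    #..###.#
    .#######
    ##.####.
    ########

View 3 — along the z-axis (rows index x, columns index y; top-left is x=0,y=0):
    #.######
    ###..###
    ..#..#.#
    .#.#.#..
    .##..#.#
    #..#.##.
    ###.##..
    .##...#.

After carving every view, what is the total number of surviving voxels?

voxel count = 150

start: 8×8×8 = 512 voxels
carve view 1 (along y, XZ-mask fill 43/64): 344 voxels remain
carve view 2 (along x, YZ-mask fill 49/64): 262 voxels remain
carve view 3 (along z, XY-mask fill 35/64): 150 voxels remain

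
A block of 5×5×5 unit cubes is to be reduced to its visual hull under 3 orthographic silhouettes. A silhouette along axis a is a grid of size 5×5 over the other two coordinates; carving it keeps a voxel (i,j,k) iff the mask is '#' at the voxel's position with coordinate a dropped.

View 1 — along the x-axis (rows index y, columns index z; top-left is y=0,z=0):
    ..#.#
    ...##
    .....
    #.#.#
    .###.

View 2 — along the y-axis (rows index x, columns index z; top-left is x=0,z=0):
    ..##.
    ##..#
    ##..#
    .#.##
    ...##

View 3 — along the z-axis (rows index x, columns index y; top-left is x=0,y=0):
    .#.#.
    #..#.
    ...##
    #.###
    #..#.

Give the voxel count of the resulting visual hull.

voxel count = 14

initial block: 5^3 = 125
step 1: project along x, AND mask (10/25) → |grid| = 50
step 2: project along y, AND mask (13/25) → |grid| = 26
step 3: project along z, AND mask (12/25) → |grid| = 14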